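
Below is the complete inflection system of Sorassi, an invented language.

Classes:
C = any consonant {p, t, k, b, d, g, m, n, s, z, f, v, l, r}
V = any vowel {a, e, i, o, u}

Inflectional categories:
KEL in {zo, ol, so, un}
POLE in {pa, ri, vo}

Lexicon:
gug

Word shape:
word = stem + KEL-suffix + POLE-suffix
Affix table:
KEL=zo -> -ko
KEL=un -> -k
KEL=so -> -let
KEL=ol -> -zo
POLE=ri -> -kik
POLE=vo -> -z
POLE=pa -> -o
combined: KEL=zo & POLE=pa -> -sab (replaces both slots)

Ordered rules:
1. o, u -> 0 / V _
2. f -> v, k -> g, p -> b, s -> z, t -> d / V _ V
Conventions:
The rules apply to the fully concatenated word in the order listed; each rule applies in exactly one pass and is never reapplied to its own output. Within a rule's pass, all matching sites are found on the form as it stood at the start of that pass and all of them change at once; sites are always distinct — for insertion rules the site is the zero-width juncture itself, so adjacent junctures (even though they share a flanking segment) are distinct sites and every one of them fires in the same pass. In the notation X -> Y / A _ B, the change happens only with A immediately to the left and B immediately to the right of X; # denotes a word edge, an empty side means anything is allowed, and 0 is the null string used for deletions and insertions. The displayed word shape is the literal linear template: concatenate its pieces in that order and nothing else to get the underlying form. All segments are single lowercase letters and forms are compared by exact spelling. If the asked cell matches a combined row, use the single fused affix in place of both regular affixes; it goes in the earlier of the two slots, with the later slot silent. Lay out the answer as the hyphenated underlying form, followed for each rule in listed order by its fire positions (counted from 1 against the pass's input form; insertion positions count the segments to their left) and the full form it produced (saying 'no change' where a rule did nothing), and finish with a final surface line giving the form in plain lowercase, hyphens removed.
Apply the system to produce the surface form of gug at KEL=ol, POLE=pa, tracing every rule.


underlying: gug-zo-o
1. o, u -> 0 / V _: fires at position(s) 6: gugzo
2. f -> v, k -> g, p -> b, s -> z, t -> d / V _ V: no change
surface: gugzo


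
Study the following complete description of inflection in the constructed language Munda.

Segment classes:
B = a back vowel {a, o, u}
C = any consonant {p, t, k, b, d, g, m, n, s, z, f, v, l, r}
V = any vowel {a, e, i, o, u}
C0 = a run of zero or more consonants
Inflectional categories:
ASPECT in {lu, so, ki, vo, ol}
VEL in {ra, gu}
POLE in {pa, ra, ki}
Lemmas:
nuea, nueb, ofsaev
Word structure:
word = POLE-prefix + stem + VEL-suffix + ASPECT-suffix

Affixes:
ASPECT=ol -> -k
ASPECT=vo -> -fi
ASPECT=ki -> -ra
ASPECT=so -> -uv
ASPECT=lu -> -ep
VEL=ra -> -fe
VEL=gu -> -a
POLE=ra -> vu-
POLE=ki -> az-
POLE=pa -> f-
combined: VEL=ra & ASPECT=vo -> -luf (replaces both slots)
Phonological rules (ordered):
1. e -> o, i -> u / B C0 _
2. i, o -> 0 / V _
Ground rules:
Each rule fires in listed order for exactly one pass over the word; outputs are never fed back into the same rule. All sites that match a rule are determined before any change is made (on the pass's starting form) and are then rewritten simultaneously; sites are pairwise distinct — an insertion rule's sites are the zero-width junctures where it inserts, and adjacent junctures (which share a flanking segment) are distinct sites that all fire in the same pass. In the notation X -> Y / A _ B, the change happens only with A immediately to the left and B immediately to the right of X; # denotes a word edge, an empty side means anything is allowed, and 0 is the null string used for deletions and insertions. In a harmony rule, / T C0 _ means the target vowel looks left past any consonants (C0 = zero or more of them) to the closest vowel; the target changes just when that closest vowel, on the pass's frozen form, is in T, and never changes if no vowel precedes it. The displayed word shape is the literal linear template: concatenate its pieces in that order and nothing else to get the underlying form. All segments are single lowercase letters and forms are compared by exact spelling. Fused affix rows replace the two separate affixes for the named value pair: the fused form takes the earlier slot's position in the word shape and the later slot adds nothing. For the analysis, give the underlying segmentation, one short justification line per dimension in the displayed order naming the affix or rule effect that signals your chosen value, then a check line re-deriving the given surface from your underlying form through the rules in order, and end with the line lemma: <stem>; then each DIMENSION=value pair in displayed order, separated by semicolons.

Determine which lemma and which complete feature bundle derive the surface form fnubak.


underlying: f-nueb-a-k
ASPECT=ol - signalled by the affix -k
VEL=gu - signalled by the affix -a
POLE=pa - signalled by the affix f-
check: fnuebak -> fnuobak -> fnubak
lemma: nueb; ASPECT=ol; VEL=gu; POLE=pa


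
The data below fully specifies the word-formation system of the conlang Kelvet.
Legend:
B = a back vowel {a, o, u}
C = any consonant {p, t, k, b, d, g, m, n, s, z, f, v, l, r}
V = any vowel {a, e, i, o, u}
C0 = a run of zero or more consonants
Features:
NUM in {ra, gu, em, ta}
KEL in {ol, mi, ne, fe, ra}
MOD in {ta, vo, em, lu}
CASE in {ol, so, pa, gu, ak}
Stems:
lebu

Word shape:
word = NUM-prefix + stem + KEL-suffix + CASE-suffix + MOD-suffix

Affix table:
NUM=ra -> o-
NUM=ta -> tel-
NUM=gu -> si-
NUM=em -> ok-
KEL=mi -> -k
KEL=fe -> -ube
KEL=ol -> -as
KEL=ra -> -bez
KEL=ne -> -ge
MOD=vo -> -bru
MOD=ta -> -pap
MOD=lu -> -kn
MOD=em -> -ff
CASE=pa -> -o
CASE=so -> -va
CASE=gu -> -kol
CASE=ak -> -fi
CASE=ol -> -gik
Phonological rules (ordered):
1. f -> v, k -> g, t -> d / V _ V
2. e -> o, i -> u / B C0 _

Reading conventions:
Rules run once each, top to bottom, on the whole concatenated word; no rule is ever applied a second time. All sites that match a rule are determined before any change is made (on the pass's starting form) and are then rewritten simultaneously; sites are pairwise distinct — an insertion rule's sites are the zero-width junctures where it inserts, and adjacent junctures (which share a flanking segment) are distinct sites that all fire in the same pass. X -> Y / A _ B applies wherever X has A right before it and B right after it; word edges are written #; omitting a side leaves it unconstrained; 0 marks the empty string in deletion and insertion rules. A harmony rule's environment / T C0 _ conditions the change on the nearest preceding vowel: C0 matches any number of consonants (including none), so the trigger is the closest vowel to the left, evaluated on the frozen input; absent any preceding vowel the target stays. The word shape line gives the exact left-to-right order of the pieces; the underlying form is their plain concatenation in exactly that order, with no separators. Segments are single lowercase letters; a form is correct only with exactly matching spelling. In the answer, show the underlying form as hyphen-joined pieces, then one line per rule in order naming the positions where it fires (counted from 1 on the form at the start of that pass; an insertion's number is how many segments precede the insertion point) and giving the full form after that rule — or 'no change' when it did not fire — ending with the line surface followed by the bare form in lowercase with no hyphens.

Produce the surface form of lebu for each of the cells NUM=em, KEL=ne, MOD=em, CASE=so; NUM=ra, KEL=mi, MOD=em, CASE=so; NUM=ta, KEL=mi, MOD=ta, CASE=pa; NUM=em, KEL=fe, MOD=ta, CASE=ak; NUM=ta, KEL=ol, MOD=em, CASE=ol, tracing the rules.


cell NUM=em, KEL=ne, MOD=em, CASE=so:
underlying: ok-lebu-ge-va-ff
1. f -> v, k -> g, t -> d / V _ V: no change
2. e -> o, i -> u / B C0 _: fires at position(s) 4, 8: oklobugovaff
surface: oklobugovaff

cell NUM=ra, KEL=mi, MOD=em, CASE=so:
underlying: o-lebu-k-va-ff
1. f -> v, k -> g, t -> d / V _ V: no change
2. e -> o, i -> u / B C0 _: fires at position(s) 3: olobukvaff
surface: olobukvaff

cell NUM=ta, KEL=mi, MOD=ta, CASE=pa:
underlying: tel-lebu-k-o-pap
1. f -> v, k -> g, t -> d / V _ V: fires at position(s) 8: tellebugopap
2. e -> o, i -> u / B C0 _: no change
surface: tellebugopap

cell NUM=em, KEL=fe, MOD=ta, CASE=ak:
underlying: ok-lebu-ube-fi-pap
1. f -> v, k -> g, t -> d / V _ V: fires at position(s) 10: oklebuubevipap
2. e -> o, i -> u / B C0 _: fires at position(s) 4, 9: oklobuubovipap
surface: oklobuubovipap

cell NUM=ta, KEL=ol, MOD=em, CASE=ol:
underlying: tel-lebu-as-gik-ff
1. f -> v, k -> g, t -> d / V _ V: no change
2. e -> o, i -> u / B C0 _: fires at position(s) 11: tellebuasgukff
surface: tellebuasgukff


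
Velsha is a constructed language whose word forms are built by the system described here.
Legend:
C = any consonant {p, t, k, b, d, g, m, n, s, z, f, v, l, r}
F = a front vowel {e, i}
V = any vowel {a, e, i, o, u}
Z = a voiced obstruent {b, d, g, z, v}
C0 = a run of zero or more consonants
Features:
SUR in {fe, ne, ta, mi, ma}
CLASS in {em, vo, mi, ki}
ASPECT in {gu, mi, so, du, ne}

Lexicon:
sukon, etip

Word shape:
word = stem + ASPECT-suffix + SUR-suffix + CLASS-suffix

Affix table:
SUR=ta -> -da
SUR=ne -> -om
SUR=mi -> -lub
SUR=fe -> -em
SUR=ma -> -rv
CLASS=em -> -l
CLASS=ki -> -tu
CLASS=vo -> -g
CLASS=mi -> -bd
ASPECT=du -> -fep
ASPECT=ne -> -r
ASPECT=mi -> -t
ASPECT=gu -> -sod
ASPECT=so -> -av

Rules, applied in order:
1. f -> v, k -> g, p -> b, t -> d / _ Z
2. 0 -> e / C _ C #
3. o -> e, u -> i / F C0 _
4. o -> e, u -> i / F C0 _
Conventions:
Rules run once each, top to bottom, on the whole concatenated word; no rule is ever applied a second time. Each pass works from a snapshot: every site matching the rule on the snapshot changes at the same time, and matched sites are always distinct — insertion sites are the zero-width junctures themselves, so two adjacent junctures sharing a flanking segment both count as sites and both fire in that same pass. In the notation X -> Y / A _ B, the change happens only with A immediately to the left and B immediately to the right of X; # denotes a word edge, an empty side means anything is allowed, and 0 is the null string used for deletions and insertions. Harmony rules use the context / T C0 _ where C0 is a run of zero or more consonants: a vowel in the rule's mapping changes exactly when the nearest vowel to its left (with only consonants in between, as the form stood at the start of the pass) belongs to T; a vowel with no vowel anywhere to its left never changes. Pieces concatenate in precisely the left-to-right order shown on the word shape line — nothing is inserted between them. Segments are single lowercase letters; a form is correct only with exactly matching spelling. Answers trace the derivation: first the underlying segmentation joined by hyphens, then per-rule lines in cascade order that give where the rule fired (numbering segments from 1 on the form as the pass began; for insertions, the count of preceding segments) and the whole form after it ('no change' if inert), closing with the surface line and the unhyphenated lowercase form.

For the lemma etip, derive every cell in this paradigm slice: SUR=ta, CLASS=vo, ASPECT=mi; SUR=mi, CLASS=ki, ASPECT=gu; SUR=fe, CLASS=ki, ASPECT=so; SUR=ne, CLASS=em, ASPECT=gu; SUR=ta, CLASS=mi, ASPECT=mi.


cell SUR=ta, CLASS=vo, ASPECT=mi:
underlying: etip-t-da-g
1. f -> v, k -> g, p -> b, t -> d / _ Z: fires at position(s) 5: etipddag
2. 0 -> e / C _ C #: no change
3. o -> e, u -> i / F C0 _: no change
4. o -> e, u -> i / F C0 _: no change
surface: etipddag

cell SUR=mi, CLASS=ki, ASPECT=gu:
underlying: etip-sod-lub-tu
1. f -> v, k -> g, p -> b, t -> d / _ Z: no change
2. 0 -> e / C _ C #: no change
3. o -> e, u -> i / F C0 _: fires at position(s) 6: etipsedlubtu
4. o -> e, u -> i / F C0 _: fires at position(s) 9: etipsedlibtu
surface: etipsedlibtu

cell SUR=fe, CLASS=ki, ASPECT=so:
underlying: etip-av-em-tu
1. f -> v, k -> g, p -> b, t -> d / _ Z: no change
2. 0 -> e / C _ C #: no change
3. o -> e, u -> i / F C0 _: fires at position(s) 10: etipavemti
4. o -> e, u -> i / F C0 _: no change
surface: etipavemti

cell SUR=ne, CLASS=em, ASPECT=gu:
underlying: etip-sod-om-l
1. f -> v, k -> g, p -> b, t -> d / _ Z: no change
2. 0 -> e / C _ C #: inserts after position(s) 9: etipsodomel
3. o -> e, u -> i / F C0 _: fires at position(s) 6: etipsedomel
4. o -> e, u -> i / F C0 _: fires at position(s) 8: etipsedemel
surface: etipsedemel

cell SUR=ta, CLASS=mi, ASPECT=mi:
underlying: etip-t-da-bd
1. f -> v, k -> g, p -> b, t -> d / _ Z: fires at position(s) 5: etipddabd
2. 0 -> e / C _ C #: inserts after position(s) 8: etipddabed
3. o -> e, u -> i / F C0 _: no change
4. o -> e, u -> i / F C0 _: no change
surface: etipddabed


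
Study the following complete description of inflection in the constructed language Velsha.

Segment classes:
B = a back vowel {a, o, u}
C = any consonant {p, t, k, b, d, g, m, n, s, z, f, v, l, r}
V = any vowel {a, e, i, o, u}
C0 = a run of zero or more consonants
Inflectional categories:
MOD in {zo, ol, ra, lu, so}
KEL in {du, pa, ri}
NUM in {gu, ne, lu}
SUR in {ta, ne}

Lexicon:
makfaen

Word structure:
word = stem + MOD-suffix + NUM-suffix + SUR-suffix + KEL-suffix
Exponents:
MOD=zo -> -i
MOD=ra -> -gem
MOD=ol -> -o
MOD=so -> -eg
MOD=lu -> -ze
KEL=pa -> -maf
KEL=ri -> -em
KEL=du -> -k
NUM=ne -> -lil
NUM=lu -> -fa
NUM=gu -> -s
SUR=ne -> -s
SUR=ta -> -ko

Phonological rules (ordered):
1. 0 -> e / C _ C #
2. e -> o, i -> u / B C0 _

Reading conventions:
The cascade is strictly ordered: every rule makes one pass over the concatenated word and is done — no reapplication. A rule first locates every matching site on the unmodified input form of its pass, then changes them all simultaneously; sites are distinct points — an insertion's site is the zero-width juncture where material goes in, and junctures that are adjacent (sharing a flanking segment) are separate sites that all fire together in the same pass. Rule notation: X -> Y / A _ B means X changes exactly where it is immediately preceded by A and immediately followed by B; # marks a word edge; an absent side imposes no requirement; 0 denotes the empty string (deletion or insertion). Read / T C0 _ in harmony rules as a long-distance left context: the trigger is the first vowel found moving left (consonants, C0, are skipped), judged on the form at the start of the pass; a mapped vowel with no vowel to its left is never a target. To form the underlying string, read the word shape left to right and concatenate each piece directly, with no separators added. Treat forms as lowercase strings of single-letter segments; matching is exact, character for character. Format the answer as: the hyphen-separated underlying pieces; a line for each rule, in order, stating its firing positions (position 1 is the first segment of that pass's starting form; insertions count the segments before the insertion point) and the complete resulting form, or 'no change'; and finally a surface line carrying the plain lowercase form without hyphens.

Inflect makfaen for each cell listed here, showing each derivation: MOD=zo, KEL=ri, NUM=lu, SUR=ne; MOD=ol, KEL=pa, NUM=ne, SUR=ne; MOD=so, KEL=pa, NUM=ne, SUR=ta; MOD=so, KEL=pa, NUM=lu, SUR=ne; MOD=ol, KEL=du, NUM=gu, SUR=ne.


cell MOD=zo, KEL=ri, NUM=lu, SUR=ne:
underlying: makfaen-i-fa-s-em
1. 0 -> e / C _ C #: no change
2. e -> o, i -> u / B C0 _: fires at position(s) 6, 12: makfaonifasom
surface: makfaonifasom

cell MOD=ol, KEL=pa, NUM=ne, SUR=ne:
underlying: makfaen-o-lil-s-maf
1. 0 -> e / C _ C #: no change
2. e -> o, i -> u / B C0 _: fires at position(s) 6, 10: makfaonolulsmaf
surface: makfaonolulsmaf

cell MOD=so, KEL=pa, NUM=ne, SUR=ta:
underlying: makfaen-eg-lil-ko-maf
1. 0 -> e / C _ C #: no change
2. e -> o, i -> u / B C0 _: fires at position(s) 6: makfaoneglilkomaf
surface: makfaoneglilkomaf

cell MOD=so, KEL=pa, NUM=lu, SUR=ne:
underlying: makfaen-eg-fa-s-maf
1. 0 -> e / C _ C #: no change
2. e -> o, i -> u / B C0 _: fires at position(s) 6: makfaonegfasmaf
surface: makfaonegfasmaf

cell MOD=ol, KEL=du, NUM=gu, SUR=ne:
underlying: makfaen-o-s-s-k
1. 0 -> e / C _ C #: inserts after position(s) 10: makfaenossek
2. e -> o, i -> u / B C0 _: fires at position(s) 6, 11: makfaonossok
surface: makfaonossok


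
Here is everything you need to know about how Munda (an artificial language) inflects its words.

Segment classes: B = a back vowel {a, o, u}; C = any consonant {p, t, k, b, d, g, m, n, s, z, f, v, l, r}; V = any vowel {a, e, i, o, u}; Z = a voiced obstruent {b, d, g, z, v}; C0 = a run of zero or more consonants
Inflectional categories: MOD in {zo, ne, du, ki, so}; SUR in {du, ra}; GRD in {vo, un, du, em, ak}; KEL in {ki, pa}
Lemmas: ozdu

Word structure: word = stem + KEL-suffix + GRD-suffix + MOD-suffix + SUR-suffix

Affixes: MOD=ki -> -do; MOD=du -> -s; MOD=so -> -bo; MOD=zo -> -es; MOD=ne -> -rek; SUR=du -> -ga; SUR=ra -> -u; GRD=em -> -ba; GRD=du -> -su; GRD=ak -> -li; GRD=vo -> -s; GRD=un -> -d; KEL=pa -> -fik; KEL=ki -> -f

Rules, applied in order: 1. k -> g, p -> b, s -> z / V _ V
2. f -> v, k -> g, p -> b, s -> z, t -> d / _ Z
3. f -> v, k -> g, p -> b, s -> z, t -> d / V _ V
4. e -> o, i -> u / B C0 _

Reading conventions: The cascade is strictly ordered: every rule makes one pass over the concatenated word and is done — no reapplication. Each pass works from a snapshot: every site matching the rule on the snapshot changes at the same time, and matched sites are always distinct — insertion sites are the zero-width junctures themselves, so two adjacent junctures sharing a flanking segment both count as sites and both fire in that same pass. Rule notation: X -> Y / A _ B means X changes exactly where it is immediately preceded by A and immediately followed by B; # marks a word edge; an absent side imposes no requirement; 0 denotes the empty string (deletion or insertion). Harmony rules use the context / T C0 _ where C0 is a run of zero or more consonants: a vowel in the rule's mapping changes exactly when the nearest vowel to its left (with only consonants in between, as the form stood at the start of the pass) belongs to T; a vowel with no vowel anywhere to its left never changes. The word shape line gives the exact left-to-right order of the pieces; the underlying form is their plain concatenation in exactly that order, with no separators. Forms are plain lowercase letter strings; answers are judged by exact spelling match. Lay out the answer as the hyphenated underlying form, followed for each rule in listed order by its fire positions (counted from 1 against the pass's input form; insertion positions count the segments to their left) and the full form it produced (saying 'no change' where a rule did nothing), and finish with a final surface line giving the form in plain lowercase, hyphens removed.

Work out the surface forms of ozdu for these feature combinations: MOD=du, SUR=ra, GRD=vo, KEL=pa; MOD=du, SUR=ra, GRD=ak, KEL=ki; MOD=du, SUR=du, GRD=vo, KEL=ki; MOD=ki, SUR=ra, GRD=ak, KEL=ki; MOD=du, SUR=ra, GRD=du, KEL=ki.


cell MOD=du, SUR=ra, GRD=vo, KEL=pa:
underlying: ozdu-fik-s-s-u
1. k -> g, p -> b, s -> z / V _ V: no change
2. f -> v, k -> g, p -> b, s -> z, t -> d / _ Z: no change
3. f -> v, k -> g, p -> b, s -> z, t -> d / V _ V: fires at position(s) 5: ozduvikssu
4. e -> o, i -> u / B C0 _: fires at position(s) 6: ozduvukssu
surface: ozduvukssu

cell MOD=du, SUR=ra, GRD=ak, KEL=ki:
underlying: ozdu-f-li-s-u
1. k -> g, p -> b, s -> z / V _ V: fires at position(s) 8: ozduflizu
2. f -> v, k -> g, p -> b, s -> z, t -> d / _ Z: no change
3. f -> v, k -> g, p -> b, s -> z, t -> d / V _ V: no change
4. e -> o, i -> u / B C0 _: fires at position(s) 7: ozdufluzu
surface: ozdufluzu

cell MOD=du, SUR=du, GRD=vo, KEL=ki:
underlying: ozdu-f-s-s-ga
1. k -> g, p -> b, s -> z / V _ V: no change
2. f -> v, k -> g, p -> b, s -> z, t -> d / _ Z: fires at position(s) 7: ozdufszga
3. f -> v, k -> g, p -> b, s -> z, t -> d / V _ V: no change
4. e -> o, i -> u / B C0 _: no change
surface: ozdufszga

cell MOD=ki, SUR=ra, GRD=ak, KEL=ki:
underlying: ozdu-f-li-do-u
1. k -> g, p -> b, s -> z / V _ V: no change
2. f -> v, k -> g, p -> b, s -> z, t -> d / _ Z: no change
3. f -> v, k -> g, p -> b, s -> z, t -> d / V _ V: no change
4. e -> o, i -> u / B C0 _: fires at position(s) 7: ozdufludou
surface: ozdufludou

cell MOD=du, SUR=ra, GRD=du, KEL=ki:
underlying: ozdu-f-su-s-u
1. k -> g, p -> b, s -> z / V _ V: fires at position(s) 8: ozdufsuzu
2. f -> v, k -> g, p -> b, s -> z, t -> d / _ Z: no change
3. f -> v, k -> g, p -> b, s -> z, t -> d / V _ V: no change
4. e -> o, i -> u / B C0 _: no change
surface: ozdufsuzu


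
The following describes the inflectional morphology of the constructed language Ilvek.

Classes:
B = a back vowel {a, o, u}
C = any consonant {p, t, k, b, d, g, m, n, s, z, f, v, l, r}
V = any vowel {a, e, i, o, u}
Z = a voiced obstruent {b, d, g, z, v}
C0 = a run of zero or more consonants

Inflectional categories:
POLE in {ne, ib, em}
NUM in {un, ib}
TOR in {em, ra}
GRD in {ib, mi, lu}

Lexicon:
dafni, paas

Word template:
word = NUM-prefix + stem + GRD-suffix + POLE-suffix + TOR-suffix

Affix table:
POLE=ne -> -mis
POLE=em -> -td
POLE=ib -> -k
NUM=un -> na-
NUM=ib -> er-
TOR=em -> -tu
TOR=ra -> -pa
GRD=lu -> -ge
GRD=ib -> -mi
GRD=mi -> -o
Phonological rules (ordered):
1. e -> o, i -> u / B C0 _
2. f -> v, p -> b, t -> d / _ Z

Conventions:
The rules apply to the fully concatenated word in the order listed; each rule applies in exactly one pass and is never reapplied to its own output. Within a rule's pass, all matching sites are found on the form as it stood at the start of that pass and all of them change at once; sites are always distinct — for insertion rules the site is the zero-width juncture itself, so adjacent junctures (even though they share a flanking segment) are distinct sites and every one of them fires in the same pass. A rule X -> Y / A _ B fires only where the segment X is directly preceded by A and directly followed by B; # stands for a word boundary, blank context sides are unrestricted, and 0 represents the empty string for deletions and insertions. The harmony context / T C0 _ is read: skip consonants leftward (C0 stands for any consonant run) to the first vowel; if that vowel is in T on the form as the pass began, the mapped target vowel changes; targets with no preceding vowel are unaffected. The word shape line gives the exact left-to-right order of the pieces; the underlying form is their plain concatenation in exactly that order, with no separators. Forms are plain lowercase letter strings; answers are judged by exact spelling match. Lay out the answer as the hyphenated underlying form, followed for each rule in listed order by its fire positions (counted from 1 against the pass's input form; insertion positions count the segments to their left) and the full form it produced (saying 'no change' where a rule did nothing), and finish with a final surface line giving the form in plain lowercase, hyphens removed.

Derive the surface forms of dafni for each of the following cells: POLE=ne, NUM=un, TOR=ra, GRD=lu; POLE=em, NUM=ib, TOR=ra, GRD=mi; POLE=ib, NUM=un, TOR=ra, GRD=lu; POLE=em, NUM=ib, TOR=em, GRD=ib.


cell POLE=ne, NUM=un, TOR=ra, GRD=lu:
underlying: na-dafni-ge-mis-pa
1. e -> o, i -> u / B C0 _: fires at position(s) 7: nadafnugemispa
2. f -> v, p -> b, t -> d / _ Z: no change
surface: nadafnugemispa

cell POLE=em, NUM=ib, TOR=ra, GRD=mi:
underlying: er-dafni-o-td-pa
1. e -> o, i -> u / B C0 _: fires at position(s) 7: erdafnuotdpa
2. f -> v, p -> b, t -> d / _ Z: fires at position(s) 9: erdafnuoddpa
surface: erdafnuoddpa

cell POLE=ib, NUM=un, TOR=ra, GRD=lu:
underlying: na-dafni-ge-k-pa
1. e -> o, i -> u / B C0 _: fires at position(s) 7: nadafnugekpa
2. f -> v, p -> b, t -> d / _ Z: no change
surface: nadafnugekpa

cell POLE=em, NUM=ib, TOR=em, GRD=ib:
underlying: er-dafni-mi-td-tu
1. e -> o, i -> u / B C0 _: fires at position(s) 7: erdafnumitdtu
2. f -> v, p -> b, t -> d / _ Z: fires at position(s) 10: erdafnumiddtu
surface: erdafnumiddtu


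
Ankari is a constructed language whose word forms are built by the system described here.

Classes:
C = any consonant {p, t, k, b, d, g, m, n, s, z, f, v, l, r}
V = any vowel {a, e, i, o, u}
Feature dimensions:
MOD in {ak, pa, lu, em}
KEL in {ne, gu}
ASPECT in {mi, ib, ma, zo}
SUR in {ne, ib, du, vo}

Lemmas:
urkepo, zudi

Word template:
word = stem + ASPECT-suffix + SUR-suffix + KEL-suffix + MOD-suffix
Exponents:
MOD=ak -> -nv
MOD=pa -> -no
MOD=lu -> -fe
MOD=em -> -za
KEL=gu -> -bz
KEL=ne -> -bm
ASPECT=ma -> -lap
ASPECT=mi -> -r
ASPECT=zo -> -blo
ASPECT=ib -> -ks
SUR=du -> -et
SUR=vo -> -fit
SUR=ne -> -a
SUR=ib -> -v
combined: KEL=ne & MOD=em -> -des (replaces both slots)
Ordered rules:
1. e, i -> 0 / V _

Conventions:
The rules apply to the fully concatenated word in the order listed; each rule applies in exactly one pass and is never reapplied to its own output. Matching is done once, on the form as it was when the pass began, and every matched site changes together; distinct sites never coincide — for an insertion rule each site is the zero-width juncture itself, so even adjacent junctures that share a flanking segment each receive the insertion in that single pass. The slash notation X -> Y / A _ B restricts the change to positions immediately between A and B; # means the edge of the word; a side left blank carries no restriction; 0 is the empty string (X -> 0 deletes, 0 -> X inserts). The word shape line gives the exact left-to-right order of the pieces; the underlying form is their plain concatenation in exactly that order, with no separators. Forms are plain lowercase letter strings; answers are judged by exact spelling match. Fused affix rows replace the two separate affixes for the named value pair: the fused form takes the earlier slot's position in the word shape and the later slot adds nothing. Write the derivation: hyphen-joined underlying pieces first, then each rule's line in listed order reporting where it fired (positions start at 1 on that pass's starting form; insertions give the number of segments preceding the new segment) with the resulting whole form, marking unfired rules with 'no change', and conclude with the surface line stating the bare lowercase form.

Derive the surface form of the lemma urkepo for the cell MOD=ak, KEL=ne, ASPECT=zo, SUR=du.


underlying: urkepo-blo-et-bm-nv
1. e, i -> 0 / V _: fires at position(s) 10: urkepoblotbmnv
surface: urkepoblotbmnv


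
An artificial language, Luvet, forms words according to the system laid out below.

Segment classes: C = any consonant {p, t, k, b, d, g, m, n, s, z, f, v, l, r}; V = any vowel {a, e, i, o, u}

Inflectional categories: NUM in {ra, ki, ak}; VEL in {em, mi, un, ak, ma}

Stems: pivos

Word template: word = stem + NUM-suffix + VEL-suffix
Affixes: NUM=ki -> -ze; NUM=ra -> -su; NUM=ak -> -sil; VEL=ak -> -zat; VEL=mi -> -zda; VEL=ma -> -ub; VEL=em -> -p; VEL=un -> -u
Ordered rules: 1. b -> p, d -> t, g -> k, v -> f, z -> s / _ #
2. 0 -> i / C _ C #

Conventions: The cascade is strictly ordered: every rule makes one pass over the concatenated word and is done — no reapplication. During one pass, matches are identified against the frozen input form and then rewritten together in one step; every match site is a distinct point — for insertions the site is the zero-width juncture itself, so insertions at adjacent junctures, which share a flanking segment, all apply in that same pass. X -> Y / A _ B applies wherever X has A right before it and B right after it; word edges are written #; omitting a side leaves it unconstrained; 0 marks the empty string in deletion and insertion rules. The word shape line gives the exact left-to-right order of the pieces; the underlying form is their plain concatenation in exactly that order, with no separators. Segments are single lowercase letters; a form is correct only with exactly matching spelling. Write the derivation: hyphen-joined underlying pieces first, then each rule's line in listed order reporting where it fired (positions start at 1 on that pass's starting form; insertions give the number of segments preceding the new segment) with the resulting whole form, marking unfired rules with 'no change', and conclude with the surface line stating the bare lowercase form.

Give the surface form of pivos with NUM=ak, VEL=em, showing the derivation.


underlying: pivos-sil-p
1. b -> p, d -> t, g -> k, v -> f, z -> s / _ #: no change
2. 0 -> i / C _ C #: inserts after position(s) 8: pivossilip
surface: pivossilip


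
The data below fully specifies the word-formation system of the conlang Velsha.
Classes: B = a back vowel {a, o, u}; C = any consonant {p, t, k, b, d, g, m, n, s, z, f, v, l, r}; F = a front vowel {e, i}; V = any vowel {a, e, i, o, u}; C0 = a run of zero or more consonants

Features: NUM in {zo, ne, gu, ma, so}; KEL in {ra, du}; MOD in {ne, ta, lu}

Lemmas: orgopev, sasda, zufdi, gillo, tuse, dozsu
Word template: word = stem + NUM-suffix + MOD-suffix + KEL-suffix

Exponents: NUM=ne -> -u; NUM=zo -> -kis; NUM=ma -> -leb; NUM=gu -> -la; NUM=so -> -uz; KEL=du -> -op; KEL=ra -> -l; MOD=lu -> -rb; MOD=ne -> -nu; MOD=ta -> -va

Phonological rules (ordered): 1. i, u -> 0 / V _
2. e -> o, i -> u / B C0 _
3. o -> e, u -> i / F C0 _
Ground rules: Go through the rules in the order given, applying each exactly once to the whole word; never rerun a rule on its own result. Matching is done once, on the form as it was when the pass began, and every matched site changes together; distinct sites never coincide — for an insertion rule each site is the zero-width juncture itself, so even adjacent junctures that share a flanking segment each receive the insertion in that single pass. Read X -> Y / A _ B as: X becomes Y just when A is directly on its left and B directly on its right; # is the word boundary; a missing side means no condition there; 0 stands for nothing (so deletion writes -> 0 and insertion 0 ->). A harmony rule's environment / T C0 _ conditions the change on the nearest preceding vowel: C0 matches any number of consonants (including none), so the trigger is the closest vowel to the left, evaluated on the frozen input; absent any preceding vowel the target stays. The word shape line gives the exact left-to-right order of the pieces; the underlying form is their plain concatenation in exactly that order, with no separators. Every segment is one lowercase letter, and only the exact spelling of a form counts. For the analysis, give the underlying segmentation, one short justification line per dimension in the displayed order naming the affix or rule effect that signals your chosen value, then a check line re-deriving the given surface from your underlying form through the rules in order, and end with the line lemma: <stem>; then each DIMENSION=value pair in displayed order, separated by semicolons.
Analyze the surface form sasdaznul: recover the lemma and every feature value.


underlying: sasda-uz-nu-l
NUM=so - signalled by the affix -uz
KEL=ra - signalled by the affix -l
MOD=ne - signalled by the affix -nu
check: sasdauznul -> sasdaznul -> sasdaznul -> sasdaznul
lemma: sasda; NUM=so; KEL=ra; MOD=ne


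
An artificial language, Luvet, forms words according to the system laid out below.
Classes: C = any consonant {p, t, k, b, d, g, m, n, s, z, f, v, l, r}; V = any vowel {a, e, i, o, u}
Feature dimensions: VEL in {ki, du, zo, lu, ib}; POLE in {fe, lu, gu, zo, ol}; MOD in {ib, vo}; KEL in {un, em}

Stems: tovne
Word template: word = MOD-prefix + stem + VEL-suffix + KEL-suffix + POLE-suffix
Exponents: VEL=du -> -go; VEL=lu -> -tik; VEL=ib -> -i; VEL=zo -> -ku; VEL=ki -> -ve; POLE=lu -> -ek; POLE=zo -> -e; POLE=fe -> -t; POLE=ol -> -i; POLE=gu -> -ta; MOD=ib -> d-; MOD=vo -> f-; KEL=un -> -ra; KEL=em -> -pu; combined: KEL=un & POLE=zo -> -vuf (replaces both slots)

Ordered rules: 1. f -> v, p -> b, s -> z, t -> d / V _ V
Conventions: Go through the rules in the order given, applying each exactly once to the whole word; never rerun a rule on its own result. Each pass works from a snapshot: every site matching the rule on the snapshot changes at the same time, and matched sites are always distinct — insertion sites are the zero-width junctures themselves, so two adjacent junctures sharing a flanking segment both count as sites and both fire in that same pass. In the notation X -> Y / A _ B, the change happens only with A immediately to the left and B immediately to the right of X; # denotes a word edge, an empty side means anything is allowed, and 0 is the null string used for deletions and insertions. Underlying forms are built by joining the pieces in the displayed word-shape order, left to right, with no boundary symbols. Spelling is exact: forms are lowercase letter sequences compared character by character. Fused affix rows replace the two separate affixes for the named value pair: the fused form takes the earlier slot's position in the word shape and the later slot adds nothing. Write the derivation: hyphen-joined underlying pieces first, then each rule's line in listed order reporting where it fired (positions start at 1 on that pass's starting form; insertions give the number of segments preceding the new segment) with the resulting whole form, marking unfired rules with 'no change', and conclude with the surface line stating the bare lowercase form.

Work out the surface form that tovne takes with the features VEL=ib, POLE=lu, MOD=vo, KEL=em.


underlying: f-tovne-i-pu-ek
1. f -> v, p -> b, s -> z, t -> d / V _ V: fires at position(s) 8: ftovneibuek
surface: ftovneibuek


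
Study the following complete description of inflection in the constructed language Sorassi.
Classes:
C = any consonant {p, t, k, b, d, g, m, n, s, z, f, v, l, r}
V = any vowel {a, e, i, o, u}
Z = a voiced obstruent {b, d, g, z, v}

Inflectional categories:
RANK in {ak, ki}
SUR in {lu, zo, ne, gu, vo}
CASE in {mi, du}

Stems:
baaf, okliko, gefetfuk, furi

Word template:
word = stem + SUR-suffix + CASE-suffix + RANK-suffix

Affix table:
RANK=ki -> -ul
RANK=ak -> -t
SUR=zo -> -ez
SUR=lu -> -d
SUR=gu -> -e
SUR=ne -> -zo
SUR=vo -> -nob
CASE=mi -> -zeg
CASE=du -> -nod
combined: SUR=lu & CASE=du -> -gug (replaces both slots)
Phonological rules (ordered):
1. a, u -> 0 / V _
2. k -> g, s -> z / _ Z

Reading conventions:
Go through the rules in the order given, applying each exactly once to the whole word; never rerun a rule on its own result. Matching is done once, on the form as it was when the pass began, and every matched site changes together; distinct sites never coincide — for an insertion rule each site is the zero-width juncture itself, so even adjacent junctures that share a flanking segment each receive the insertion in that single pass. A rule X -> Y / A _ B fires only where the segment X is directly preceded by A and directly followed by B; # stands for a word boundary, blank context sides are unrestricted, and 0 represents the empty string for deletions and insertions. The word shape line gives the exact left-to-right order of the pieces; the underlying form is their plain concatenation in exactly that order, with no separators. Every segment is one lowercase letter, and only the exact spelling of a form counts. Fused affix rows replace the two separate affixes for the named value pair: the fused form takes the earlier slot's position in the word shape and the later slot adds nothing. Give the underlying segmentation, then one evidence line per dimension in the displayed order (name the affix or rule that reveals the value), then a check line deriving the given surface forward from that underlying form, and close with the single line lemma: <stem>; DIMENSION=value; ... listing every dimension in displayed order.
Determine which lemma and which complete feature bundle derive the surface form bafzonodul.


underlying: baaf-zo-nod-ul
RANK=ki - signalled by the affix -ul
SUR=ne - signalled by the affix -zo
CASE=du - signalled by the affix -nod
check: baafzonodul -> bafzonodul -> bafzonodul
lemma: baaf; RANK=ki; SUR=ne; CASE=du


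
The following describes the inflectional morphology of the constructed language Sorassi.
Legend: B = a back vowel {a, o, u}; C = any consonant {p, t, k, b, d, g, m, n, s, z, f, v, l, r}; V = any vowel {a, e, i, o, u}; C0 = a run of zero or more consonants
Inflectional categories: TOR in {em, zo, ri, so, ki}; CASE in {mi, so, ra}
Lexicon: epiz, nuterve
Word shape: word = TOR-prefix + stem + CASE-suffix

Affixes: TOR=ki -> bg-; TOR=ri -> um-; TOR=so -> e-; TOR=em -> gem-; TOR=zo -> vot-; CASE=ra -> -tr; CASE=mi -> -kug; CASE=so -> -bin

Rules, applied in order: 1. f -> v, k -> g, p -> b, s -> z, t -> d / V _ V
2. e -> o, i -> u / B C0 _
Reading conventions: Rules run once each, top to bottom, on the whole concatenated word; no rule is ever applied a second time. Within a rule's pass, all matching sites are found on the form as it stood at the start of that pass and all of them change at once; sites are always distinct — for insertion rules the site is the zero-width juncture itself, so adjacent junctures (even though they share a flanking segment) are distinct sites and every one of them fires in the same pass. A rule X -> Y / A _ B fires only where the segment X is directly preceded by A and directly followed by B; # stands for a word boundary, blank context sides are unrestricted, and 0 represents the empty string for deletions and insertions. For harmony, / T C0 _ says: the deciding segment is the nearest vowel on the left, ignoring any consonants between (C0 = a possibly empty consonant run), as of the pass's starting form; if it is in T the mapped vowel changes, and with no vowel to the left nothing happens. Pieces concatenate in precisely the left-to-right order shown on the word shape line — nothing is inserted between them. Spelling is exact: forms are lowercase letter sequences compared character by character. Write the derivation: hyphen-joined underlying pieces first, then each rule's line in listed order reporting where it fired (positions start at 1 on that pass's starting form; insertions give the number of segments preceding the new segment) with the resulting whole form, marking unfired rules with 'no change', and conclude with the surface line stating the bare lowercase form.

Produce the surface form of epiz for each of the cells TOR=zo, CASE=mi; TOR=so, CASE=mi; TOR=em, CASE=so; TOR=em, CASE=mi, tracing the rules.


cell TOR=zo, CASE=mi:
underlying: vot-epiz-kug
1. f -> v, k -> g, p -> b, s -> z, t -> d / V _ V: fires at position(s) 3, 5: vodebizkug
2. e -> o, i -> u / B C0 _: fires at position(s) 4: vodobizkug
surface: vodobizkug

cell TOR=so, CASE=mi:
underlying: e-epiz-kug
1. f -> v, k -> g, p -> b, s -> z, t -> d / V _ V: fires at position(s) 3: eebizkug
2. e -> o, i -> u / B C0 _: no change
surface: eebizkug

cell TOR=em, CASE=so:
underlying: gem-epiz-bin
1. f -> v, k -> g, p -> b, s -> z, t -> d / V _ V: fires at position(s) 5: gemebizbin
2. e -> o, i -> u / B C0 _: no change
surface: gemebizbin

cell TOR=em, CASE=mi:
underlying: gem-epiz-kug
1. f -> v, k -> g, p -> b, s -> z, t -> d / V _ V: fires at position(s) 5: gemebizkug
2. e -> o, i -> u / B C0 _: no change
surface: gemebizkug


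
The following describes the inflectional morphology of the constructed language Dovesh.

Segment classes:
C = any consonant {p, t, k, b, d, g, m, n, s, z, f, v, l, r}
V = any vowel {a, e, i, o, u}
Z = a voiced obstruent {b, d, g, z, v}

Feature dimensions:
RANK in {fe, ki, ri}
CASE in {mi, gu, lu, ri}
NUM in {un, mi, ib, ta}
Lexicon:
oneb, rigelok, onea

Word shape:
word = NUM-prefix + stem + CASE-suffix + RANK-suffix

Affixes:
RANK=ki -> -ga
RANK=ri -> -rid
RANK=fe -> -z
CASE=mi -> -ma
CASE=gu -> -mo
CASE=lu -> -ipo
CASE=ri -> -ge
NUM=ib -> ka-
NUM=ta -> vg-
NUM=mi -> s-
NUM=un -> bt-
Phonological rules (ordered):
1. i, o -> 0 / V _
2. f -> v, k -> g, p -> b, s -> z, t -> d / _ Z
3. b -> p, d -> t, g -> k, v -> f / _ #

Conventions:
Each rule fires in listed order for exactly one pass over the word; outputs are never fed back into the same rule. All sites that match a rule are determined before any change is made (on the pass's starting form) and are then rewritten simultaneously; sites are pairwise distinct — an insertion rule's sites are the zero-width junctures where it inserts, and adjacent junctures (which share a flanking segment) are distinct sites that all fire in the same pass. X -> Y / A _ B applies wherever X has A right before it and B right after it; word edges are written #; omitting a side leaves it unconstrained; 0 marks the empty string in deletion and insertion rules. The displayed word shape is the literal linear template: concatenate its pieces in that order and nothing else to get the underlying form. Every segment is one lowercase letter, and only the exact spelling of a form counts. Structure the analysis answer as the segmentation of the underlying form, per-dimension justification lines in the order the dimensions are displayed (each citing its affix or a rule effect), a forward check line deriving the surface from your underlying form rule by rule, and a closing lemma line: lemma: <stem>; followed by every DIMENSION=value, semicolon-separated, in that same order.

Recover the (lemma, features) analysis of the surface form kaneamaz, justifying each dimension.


underlying: ka-onea-ma-z
RANK=fe - signalled by the affix -z
CASE=mi - signalled by the affix -ma
NUM=ib - signalled by the affix ka-
check: kaoneamaz -> kaneamaz -> kaneamaz -> kaneamaz
lemma: onea; RANK=fe; CASE=mi; NUM=ib
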